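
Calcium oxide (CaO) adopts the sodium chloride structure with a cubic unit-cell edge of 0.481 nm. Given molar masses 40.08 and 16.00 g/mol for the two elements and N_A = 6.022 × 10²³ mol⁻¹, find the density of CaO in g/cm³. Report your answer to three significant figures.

3.35 g/cm³

The sodium chloride structure contains Z = 4 formula units per cell; M(CaO) = 40.08 + 16.00 = 56.08 g/mol.
a³ = (4.810 × 10^-8 cm)³ = 1.113 × 10^-22 cm³.
ρ = 4 × 56.08 / (6.022 × 10²³ × 1.113 × 10^-22) = 3.347 g/cm³.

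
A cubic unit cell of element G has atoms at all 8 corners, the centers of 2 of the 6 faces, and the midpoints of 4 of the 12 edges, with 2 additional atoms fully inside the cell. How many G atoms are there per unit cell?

Corner atoms are shared by 8 cells (1/8 each), face atoms by 2 (1/2 each), edge atoms by 4 (1/4 each), interior atoms are unshared.
Net atoms = 8 × 1/8 + 2 × 1/2 + 4 × 1/4 + 2 = 1 + 1 + 1 + 2 = 5.

5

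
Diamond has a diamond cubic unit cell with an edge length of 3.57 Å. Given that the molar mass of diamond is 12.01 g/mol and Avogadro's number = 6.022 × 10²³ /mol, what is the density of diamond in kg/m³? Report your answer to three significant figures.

3510 kg/m³

A diamond cubic unit cell contains Z = 8 atoms.
Cell volume: a³ = (3.57 Å)³ = (3.570 × 10^-8 cm)³ = 4.550 × 10^-23 cm³.
ρ = Z·M/(N_A·a³) = 8 × 12.01 / (6.022 × 10²³ × 4.550 × 10^-23) = 3.507 g/cm³ = 3510 kg/m³.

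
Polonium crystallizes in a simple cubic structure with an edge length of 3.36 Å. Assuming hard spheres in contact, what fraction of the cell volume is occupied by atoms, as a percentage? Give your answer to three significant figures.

In a simple cubic lattice atoms touch along the cell edge, so a = 2r, so r = 0.5000a = 1.680 Å.
Packing fraction = Z·(4/3)πr³ / a³ = 1 × (4/3)π × (1.680)³ / (3.36)³ = 0.5236 = 52.4%.

52.4%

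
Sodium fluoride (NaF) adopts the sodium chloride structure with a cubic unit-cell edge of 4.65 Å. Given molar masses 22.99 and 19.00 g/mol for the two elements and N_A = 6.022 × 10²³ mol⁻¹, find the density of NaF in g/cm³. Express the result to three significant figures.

The sodium chloride structure contains Z = 4 formula units per cell; M(NaF) = 22.99 + 19.00 = 41.99 g/mol.
a³ = (4.650 × 10^-8 cm)³ = 1.005 × 10^-22 cm³.
ρ = 4 × 41.99 / (6.022 × 10²³ × 1.005 × 10^-22) = 2.774 g/cm³.

2.77 g/cm³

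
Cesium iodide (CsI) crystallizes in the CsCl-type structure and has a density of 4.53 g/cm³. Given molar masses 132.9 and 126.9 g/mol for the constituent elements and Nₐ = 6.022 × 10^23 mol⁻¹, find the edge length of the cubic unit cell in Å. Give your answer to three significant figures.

M(CsI) = 259.8 g/mol; Z = 1 formula unit per cell.
a³ = Z·M/(N_A·ρ) = 1 × 259.8 / (6.022 × 10²³ × 4.53) = 9.524 × 10^-23 cm³, so a = 4.567 × 10^-8 cm = 4.57 Å.

4.57 Å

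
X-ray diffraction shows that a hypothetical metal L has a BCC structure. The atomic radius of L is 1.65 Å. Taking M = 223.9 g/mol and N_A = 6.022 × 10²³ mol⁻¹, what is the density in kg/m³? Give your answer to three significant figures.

In a BCC lattice, atoms touch along the body diagonal, so √3·a = 4r, giving a = 3.811 Å = 3.811 × 10^-8 cm.
With Z = 2, ρ = Z·M/(N_A·a³) = 2 × 223.9 / (6.022 × 10²³ × 5.533 × 10^-23) = 13.44 g/cm³ = 13400 kg/m³.

13400 kg/m³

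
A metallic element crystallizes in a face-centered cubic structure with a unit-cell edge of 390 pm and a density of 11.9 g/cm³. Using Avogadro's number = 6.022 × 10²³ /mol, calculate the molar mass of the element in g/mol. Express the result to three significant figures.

An FCC cell has Z = 4 atoms; a = 3.900 × 10^-8 cm.
M = ρ·N_A·a³/Z = 11.9 × 6.022 × 10²³ × 5.932 × 10^-23 / 4 = 106 g/mol.

106 g/mol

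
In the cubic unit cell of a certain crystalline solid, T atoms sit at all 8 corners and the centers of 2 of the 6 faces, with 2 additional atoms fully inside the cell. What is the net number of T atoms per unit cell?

4

Corner atoms are shared by 8 cells (1/8 each), face atoms by 2 (1/2 each), interior atoms are unshared.
Net atoms = 8 × 1/8 + 2 × 1/2 + 2 = 1 + 1 + 2 = 4.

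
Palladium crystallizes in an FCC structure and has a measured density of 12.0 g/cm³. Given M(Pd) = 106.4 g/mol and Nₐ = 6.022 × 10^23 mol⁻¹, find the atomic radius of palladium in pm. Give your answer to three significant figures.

For an FCC cell (Z = 4), a³ = Z·M/(N_A·ρ) = 4 × 106.4 / (6.022 × 10²³ × 12.00) = 5.890 × 10^-23 cm³, so a = 3.891 × 10^-8 cm = 389.1 pm.
Atoms touch along the face diagonal, so √2·a = 4r, so r = 0.3536 × a = 138 pm.

138 pm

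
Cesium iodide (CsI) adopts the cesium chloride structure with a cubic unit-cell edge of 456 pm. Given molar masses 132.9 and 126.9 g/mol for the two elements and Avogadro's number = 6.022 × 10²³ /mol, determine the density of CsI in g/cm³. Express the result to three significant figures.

4.55 g/cm³

The cesium chloride structure contains Z = 1 formula unit per cell; M(CsI) = 132.9 + 126.9 = 259.8 g/mol.
a³ = (4.560 × 10^-8 cm)³ = 9.482 × 10^-23 cm³.
ρ = 1 × 259.8 / (6.022 × 10²³ × 9.482 × 10^-23) = 4.550 g/cm³.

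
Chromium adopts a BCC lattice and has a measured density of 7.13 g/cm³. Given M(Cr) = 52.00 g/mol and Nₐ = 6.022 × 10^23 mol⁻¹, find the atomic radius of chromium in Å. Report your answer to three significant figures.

For a BCC cell (Z = 2), a³ = Z·M/(N_A·ρ) = 2 × 52.00 / (6.022 × 10²³ × 7.130) = 2.422 × 10^-23 cm³, so a = 2.893 × 10^-8 cm = 2.893 Å.
Atoms touch along the body diagonal, so √3·a = 4r, so r = 0.4330 × a = 1.25 Å.

1.25 Å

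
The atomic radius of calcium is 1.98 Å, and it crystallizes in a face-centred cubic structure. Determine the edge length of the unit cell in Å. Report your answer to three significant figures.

In an FCC lattice, atoms touch along the face diagonal, so √2·a = 4r.
a = 4r/√2 = 4 × 1.98 / 1.4142 = 5.60 Å.

5.60 Å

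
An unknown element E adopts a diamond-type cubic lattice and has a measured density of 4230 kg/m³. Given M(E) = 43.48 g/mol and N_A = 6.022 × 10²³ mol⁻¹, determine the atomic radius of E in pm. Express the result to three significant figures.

For a diamond cubic cell (Z = 8), a³ = Z·M/(N_A·ρ) = 8 × 43.48 / (6.022 × 10²³ × 4.230) = 1.366 × 10^-22 cm³, so a = 5.150 × 10^-8 cm = 515.0 pm.
Nearest neighbors lie along the body diagonal with √3·a = 8r, so r = 0.2165 × a = 111 pm.

111 pm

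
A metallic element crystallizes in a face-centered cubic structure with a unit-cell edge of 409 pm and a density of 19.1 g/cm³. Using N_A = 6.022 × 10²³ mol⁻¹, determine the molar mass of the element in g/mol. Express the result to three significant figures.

An FCC cell has Z = 4 atoms; a = 4.090 × 10^-8 cm.
M = ρ·N_A·a³/Z = 19.1 × 6.022 × 10²³ × 6.842 × 10^-23 / 4 = 197 g/mol.

197 g/mol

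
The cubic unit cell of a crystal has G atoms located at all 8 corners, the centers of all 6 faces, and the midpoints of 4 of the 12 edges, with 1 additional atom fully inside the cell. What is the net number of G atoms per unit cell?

Corner atoms are shared by 8 cells (1/8 each), face atoms by 2 (1/2 each), edge atoms by 4 (1/4 each), interior atoms are unshared.
Net atoms = 8 × 1/8 + 6 × 1/2 + 4 × 1/4 + 1 = 1 + 3 + 1 + 1 = 6.

6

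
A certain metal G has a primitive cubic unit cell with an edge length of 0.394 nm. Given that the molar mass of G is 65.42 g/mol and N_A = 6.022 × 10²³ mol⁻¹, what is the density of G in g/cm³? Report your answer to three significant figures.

A simple cubic unit cell contains Z = 1 atom.
Cell volume: a³ = (0.394 nm)³ = (3.940 × 10^-8 cm)³ = 6.116 × 10^-23 cm³.
ρ = Z·M/(N_A·a³) = 1 × 65.42 / (6.022 × 10²³ × 6.116 × 10^-23) = 1.776 g/cm³.

1.78 g/cm³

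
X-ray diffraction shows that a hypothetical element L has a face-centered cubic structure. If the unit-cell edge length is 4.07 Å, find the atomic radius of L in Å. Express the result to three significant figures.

1.44 Å

In an FCC lattice, atoms touch along the face diagonal, so √2·a = 4r.
r = √2·a/4 = 1.4142 × 4.07 / 4 = 1.44 Å.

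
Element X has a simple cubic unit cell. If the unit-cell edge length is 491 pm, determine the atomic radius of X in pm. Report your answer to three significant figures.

In a simple cubic lattice, atoms touch along the cell edge, so a = 2r.
r = a/2 = 491/2 = 246 pm.

246 pm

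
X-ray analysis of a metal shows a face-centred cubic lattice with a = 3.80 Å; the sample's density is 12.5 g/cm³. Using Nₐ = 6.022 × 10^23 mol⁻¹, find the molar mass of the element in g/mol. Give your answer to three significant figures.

An FCC cell has Z = 4 atoms; a = 3.800 × 10^-8 cm.
M = ρ·N_A·a³/Z = 12.5 × 6.022 × 10²³ × 5.487 × 10^-23 / 4 = 103 g/mol.

103 g/mol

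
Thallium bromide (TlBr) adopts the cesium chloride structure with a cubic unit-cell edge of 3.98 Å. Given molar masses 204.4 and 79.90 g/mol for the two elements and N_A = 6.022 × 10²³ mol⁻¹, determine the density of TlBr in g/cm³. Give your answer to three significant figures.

7.49 g/cm³

The cesium chloride structure contains Z = 1 formula unit per cell; M(TlBr) = 204.4 + 79.90 = 284.3 g/mol.
a³ = (3.980 × 10^-8 cm)³ = 6.304 × 10^-23 cm³.
ρ = 1 × 284.3 / (6.022 × 10²³ × 6.304 × 10^-23) = 7.488 g/cm³.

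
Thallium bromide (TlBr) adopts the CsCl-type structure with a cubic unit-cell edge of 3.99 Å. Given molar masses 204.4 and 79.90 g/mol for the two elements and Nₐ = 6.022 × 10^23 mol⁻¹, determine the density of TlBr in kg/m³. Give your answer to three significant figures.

7430 kg/m³

The CsCl-type structure contains Z = 1 formula unit per cell; M(TlBr) = 204.4 + 79.90 = 284.3 g/mol.
a³ = (3.990 × 10^-8 cm)³ = 6.352 × 10^-23 cm³.
ρ = 1 × 284.3 / (6.022 × 10²³ × 6.352 × 10^-23) = 7.432 g/cm³ = 7430 kg/m³.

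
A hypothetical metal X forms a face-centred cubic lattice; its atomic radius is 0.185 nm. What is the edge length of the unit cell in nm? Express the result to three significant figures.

0.523 nm

In an FCC lattice, atoms touch along the face diagonal, so √2·a = 4r.
a = 4r/√2 = 4 × 0.185 / 1.4142 = 0.523 nm.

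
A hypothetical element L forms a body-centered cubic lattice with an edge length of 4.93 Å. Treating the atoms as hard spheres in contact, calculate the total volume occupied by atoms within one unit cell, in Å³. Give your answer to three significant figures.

81.5 Å³

In a BCC lattice atoms touch along the body diagonal, so √3·a = 4r, so r = 0.4330a = 2.135 Å.
V_atoms = Z × (4/3)πr³ = 2 × (4/3)π × (2.135)³ = 81.5 Å³.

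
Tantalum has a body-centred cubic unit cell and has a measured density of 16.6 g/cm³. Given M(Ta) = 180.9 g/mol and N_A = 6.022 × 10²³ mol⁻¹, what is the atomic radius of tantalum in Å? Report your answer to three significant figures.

For a BCC cell (Z = 2), a³ = Z·M/(N_A·ρ) = 2 × 180.9 / (6.022 × 10²³ × 16.60) = 3.619 × 10^-23 cm³, so a = 3.308 × 10^-8 cm = 3.308 Å.
Atoms touch along the body diagonal, so √3·a = 4r, so r = 0.4330 × a = 1.43 Å.

1.43 Å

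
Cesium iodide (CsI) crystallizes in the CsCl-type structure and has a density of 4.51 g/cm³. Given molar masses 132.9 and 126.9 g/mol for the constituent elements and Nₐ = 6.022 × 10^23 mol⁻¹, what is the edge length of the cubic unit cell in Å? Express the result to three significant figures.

M(CsI) = 259.8 g/mol; Z = 1 formula unit per cell.
a³ = Z·M/(N_A·ρ) = 1 × 259.8 / (6.022 × 10²³ × 4.51) = 9.566 × 10^-23 cm³, so a = 4.573 × 10^-8 cm = 4.57 Å.

4.57 Å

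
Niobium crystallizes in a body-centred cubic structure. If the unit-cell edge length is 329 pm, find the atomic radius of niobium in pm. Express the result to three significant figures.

142 pm

In a BCC lattice, atoms touch along the body diagonal, so √3·a = 4r.
r = √3·a/4 = 1.7321 × 329 / 4 = 142 pm.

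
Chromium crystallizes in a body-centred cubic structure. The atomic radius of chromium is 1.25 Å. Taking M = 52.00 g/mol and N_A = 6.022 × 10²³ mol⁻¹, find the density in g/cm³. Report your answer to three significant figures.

In a BCC lattice, atoms touch along the body diagonal, so √3·a = 4r, giving a = 2.887 Å = 2.887 × 10^-8 cm.
With Z = 2, ρ = Z·M/(N_A·a³) = 2 × 52.00 / (6.022 × 10²³ × 2.406 × 10^-23) = 7.179 g/cm³.

7.18 g/cm³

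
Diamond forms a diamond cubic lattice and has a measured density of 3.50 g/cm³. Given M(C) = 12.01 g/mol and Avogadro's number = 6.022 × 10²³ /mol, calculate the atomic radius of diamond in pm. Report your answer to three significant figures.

77.3 pm

For a diamond cubic cell (Z = 8), a³ = Z·M/(N_A·ρ) = 8 × 12.01 / (6.022 × 10²³ × 3.500) = 4.559 × 10^-23 cm³, so a = 3.572 × 10^-8 cm = 357.2 pm.
Nearest neighbors lie along the body diagonal with √3·a = 8r, so r = 0.2165 × a = 77.3 pm.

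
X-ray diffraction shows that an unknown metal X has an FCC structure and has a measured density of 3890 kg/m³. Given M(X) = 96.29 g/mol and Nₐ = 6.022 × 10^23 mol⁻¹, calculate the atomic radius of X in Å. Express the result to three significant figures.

1.94 Å

For an FCC cell (Z = 4), a³ = Z·M/(N_A·ρ) = 4 × 96.29 / (6.022 × 10²³ × 3.890) = 1.644 × 10^-22 cm³, so a = 5.478 × 10^-8 cm = 5.478 Å.
Atoms touch along the face diagonal, so √2·a = 4r, so r = 0.3536 × a = 1.94 Å.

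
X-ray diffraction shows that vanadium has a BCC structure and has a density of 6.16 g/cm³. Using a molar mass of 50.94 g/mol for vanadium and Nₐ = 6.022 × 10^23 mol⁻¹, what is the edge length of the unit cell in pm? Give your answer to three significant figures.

With Z = 2 atoms per BCC cell, a³ = Z·M/(N_A·ρ) = 2 × 50.94 / (6.022 × 10²³ × 6.160 g/cm³) = 2.746 × 10^-23 cm³.
a = (2.746 × 10^-23)^(1/3) = 3.017 × 10^-8 cm = 302 pm.

302 pm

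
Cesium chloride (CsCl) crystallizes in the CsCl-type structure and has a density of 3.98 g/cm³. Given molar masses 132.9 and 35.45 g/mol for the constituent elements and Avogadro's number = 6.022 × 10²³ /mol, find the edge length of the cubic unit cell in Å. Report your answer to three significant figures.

4.13 Å

M(CsCl) = 168.35 g/mol; Z = 1 formula unit per cell.
a³ = Z·M/(N_A·ρ) = 1 × 168.35 / (6.022 × 10²³ × 3.98) = 7.024 × 10^-23 cm³, so a = 4.126 × 10^-8 cm = 4.13 Å.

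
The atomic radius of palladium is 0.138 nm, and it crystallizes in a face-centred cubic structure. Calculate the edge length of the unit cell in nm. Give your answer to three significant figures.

In an FCC lattice, atoms touch along the face diagonal, so √2·a = 4r.
a = 4r/√2 = 4 × 0.138 / 1.4142 = 0.390 nm.

0.390 nm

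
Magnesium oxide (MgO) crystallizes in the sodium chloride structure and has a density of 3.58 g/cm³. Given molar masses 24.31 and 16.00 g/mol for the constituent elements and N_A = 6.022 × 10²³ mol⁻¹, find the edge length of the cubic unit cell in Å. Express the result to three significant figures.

4.21 Å

M(MgO) = 40.31 g/mol; Z = 4 formula units per cell.
a³ = Z·M/(N_A·ρ) = 4 × 40.31 / (6.022 × 10²³ × 3.58) = 7.479 × 10^-23 cm³, so a = 4.213 × 10^-8 cm = 4.21 Å.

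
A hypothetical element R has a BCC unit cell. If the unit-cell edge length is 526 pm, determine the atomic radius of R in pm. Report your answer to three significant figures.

228 pm

In a BCC lattice, atoms touch along the body diagonal, so √3·a = 4r.
r = √3·a/4 = 1.7321 × 526 / 4 = 228 pm.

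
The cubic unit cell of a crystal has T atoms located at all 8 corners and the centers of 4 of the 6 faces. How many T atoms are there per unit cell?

Corner atoms are shared by 8 cells (1/8 each), face atoms by 2 (1/2 each).
Net atoms = 8 × 1/8 + 4 × 1/2 = 1 + 2 = 3.

3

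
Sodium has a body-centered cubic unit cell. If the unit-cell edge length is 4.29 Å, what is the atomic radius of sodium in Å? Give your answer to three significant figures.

1.86 Å

In a BCC lattice, atoms touch along the body diagonal, so √3·a = 4r.
r = √3·a/4 = 1.7321 × 4.29 / 4 = 1.86 Å.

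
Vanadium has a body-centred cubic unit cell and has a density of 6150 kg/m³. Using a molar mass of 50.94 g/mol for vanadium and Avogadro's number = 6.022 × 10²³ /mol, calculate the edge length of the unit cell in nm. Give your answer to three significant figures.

0.302 nm

With Z = 2 atoms per BCC cell, a³ = Z·M/(N_A·ρ) = 2 × 50.94 / (6.022 × 10²³ × 6.150 g/cm³) = 2.751 × 10^-23 cm³.
a = (2.751 × 10^-23)^(1/3) = 3.019 × 10^-8 cm = 0.302 nm.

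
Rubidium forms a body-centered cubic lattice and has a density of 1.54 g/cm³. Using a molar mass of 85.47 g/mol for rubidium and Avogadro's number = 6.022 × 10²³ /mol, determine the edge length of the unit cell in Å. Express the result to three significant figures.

5.69 Å

With Z = 2 atoms per BCC cell, a³ = Z·M/(N_A·ρ) = 2 × 85.47 / (6.022 × 10²³ × 1.540 g/cm³) = 1.843 × 10^-22 cm³.
a = (1.843 × 10^-22)^(1/3) = 5.691 × 10^-8 cm = 5.69 Å.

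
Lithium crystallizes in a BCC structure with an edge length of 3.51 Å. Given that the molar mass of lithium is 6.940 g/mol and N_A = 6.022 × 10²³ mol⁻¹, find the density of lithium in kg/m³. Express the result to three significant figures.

533 kg/m³

A BCC unit cell contains Z = 2 atoms.
Cell volume: a³ = (3.51 Å)³ = (3.510 × 10^-8 cm)³ = 4.324 × 10^-23 cm³.
ρ = Z·M/(N_A·a³) = 2 × 6.940 / (6.022 × 10²³ × 4.324 × 10^-23) = 0.5330 g/cm³ = 533 kg/m³.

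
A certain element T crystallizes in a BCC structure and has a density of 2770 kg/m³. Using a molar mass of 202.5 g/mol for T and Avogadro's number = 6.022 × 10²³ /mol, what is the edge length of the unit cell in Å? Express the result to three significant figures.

With Z = 2 atoms per BCC cell, a³ = Z·M/(N_A·ρ) = 2 × 202.5 / (6.022 × 10²³ × 2.770 g/cm³) = 2.428 × 10^-22 cm³.
a = (2.428 × 10^-22)^(1/3) = 6.238 × 10^-8 cm = 6.24 Å.

6.24 Å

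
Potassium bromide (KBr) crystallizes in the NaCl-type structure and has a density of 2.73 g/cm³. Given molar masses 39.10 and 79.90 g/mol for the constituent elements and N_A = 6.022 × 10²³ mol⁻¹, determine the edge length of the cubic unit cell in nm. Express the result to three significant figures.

0.662 nm

M(KBr) = 119.0 g/mol; Z = 4 formula units per cell.
a³ = Z·M/(N_A·ρ) = 4 × 119.0 / (6.022 × 10²³ × 2.73) = 2.895 × 10^-22 cm³, so a = 6.616 × 10^-8 cm = 0.662 nm.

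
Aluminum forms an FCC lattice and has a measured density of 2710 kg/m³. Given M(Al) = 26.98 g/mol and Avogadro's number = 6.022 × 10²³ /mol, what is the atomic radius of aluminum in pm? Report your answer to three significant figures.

143 pm

For an FCC cell (Z = 4), a³ = Z·M/(N_A·ρ) = 4 × 26.98 / (6.022 × 10²³ × 2.710) = 6.613 × 10^-23 cm³, so a = 4.044 × 10^-8 cm = 404.4 pm.
Atoms touch along the face diagonal, so √2·a = 4r, so r = 0.3536 × a = 143 pm.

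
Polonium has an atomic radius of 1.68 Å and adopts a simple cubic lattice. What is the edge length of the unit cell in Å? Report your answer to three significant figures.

3.36 Å

In a simple cubic lattice, atoms touch along the cell edge, so a = 2r.
a = 2r = 2 × 1.68 = 3.36 Å.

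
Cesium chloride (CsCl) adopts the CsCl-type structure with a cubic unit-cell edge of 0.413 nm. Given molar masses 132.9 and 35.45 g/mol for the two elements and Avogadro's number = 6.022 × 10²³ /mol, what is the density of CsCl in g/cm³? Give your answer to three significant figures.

The CsCl-type structure contains Z = 1 formula unit per cell; M(CsCl) = 132.9 + 35.45 = 168.35 g/mol.
a³ = (4.130 × 10^-8 cm)³ = 7.044 × 10^-23 cm³.
ρ = 1 × 168.35 / (6.022 × 10²³ × 7.044 × 10^-23) = 3.968 g/cm³.

3.97 g/cm³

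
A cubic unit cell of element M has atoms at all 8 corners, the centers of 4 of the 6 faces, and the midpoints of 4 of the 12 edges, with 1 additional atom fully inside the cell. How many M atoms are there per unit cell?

Corner atoms are shared by 8 cells (1/8 each), face atoms by 2 (1/2 each), edge atoms by 4 (1/4 each), interior atoms are unshared.
Net atoms = 8 × 1/8 + 4 × 1/2 + 4 × 1/4 + 1 = 1 + 2 + 1 + 1 = 5.

5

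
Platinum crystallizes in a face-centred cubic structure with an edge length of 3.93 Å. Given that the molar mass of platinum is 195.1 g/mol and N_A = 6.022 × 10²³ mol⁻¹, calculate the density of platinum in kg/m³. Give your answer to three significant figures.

21400 kg/m³

An FCC unit cell contains Z = 4 atoms.
Cell volume: a³ = (3.93 Å)³ = (3.930 × 10^-8 cm)³ = 6.070 × 10^-23 cm³.
ρ = Z·M/(N_A·a³) = 4 × 195.1 / (6.022 × 10²³ × 6.070 × 10^-23) = 21.35 g/cm³ = 21400 kg/m³.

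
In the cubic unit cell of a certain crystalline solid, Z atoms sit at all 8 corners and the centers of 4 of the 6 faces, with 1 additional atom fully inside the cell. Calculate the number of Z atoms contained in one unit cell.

4

Corner atoms are shared by 8 cells (1/8 each), face atoms by 2 (1/2 each), interior atoms are unshared.
Net atoms = 8 × 1/8 + 4 × 1/2 + 1 = 1 + 2 + 1 = 4.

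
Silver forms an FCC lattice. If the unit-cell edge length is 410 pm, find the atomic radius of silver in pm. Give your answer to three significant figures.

145 pm

In an FCC lattice, atoms touch along the face diagonal, so √2·a = 4r.
r = √2·a/4 = 1.4142 × 410 / 4 = 145 pm.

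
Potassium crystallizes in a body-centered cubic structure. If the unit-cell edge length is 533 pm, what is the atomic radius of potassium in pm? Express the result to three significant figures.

In a BCC lattice, atoms touch along the body diagonal, so √3·a = 4r.
r = √3·a/4 = 1.7321 × 533 / 4 = 231 pm.

231 pm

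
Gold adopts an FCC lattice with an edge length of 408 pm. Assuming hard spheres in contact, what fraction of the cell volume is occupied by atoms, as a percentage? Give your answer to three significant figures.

In an FCC lattice atoms touch along the face diagonal, so √2·a = 4r, so r = 0.3536a = 144.2 pm.
Packing fraction = Z·(4/3)πr³ / a³ = 4 × (4/3)π × (144.2)³ / (408)³ = 0.7405 = 74.0%.

74.0%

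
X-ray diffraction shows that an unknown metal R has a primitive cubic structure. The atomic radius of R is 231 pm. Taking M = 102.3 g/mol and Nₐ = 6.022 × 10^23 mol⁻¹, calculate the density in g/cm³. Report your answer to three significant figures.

1.72 g/cm³

In a simple cubic lattice, atoms touch along the cell edge, so a = 2r, giving a = 462.0 pm = 4.620 × 10^-8 cm.
With Z = 1, ρ = Z·M/(N_A·a³) = 1 × 102.3 / (6.022 × 10²³ × 9.861 × 10^-23) = 1.723 g/cm³.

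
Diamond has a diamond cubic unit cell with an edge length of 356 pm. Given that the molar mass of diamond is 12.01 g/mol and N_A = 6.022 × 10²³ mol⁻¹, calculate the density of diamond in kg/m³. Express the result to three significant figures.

3540 kg/m³

A diamond cubic unit cell contains Z = 8 atoms.
Cell volume: a³ = (356 pm)³ = (3.560 × 10^-8 cm)³ = 4.512 × 10^-23 cm³.
ρ = Z·M/(N_A·a³) = 8 × 12.01 / (6.022 × 10²³ × 4.512 × 10^-23) = 3.536 g/cm³ = 3540 kg/m³.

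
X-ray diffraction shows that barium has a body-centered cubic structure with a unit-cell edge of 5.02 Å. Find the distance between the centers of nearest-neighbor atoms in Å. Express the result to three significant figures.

In a BCC structure, atoms touch along the body diagonal, so √3·a = 4r; the nearest-neighbor distance equals 2r = 0.8660·a.
d = 0.8660 × 5.02 = 4.35 Å.

4.35 Å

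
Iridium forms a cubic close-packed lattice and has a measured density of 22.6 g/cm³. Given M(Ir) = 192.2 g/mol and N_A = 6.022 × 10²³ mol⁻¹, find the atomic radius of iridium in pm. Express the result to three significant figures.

136 pm

For an FCC cell (Z = 4), a³ = Z·M/(N_A·ρ) = 4 × 192.2 / (6.022 × 10²³ × 22.60) = 5.649 × 10^-23 cm³, so a = 3.837 × 10^-8 cm = 383.7 pm.
Atoms touch along the face diagonal, so √2·a = 4r, so r = 0.3536 × a = 136 pm.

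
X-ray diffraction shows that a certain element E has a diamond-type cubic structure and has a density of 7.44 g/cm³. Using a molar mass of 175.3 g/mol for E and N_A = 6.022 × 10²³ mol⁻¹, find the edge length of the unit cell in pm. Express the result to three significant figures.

With Z = 8 atoms per diamond cubic cell, a³ = Z·M/(N_A·ρ) = 8 × 175.3 / (6.022 × 10²³ × 7.440 g/cm³) = 3.130 × 10^-22 cm³.
a = (3.130 × 10^-22)^(1/3) = 6.790 × 10^-8 cm = 679 pm.

679 pm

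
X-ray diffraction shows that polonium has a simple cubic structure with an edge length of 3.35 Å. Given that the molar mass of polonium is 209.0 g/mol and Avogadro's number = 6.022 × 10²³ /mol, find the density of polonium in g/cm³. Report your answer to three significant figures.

A simple cubic unit cell contains Z = 1 atom.
Cell volume: a³ = (3.35 Å)³ = (3.350 × 10^-8 cm)³ = 3.760 × 10^-23 cm³.
ρ = Z·M/(N_A·a³) = 1 × 209.0 / (6.022 × 10²³ × 3.760 × 10^-23) = 9.231 g/cm³.

9.23 g/cm³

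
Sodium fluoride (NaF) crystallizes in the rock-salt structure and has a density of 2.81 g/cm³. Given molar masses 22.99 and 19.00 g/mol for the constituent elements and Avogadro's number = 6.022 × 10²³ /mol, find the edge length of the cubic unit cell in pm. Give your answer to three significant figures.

463 pm

M(NaF) = 41.99 g/mol; Z = 4 formula units per cell.
a³ = Z·M/(N_A·ρ) = 4 × 41.99 / (6.022 × 10²³ × 2.81) = 9.926 × 10^-23 cm³, so a = 4.630 × 10^-8 cm = 463 pm.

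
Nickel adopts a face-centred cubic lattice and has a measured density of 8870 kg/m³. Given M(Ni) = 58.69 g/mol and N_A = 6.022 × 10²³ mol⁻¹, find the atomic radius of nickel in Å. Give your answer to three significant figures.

For an FCC cell (Z = 4), a³ = Z·M/(N_A·ρ) = 4 × 58.69 / (6.022 × 10²³ × 8.870) = 4.395 × 10^-23 cm³, so a = 3.529 × 10^-8 cm = 3.529 Å.
Atoms touch along the face diagonal, so √2·a = 4r, so r = 0.3536 × a = 1.25 Å.

1.25 Å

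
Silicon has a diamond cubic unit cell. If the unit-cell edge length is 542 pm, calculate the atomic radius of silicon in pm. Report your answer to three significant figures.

117 pm

In a diamond cubic lattice, nearest neighbors lie along the body diagonal with √3·a = 8r.
r = √3·a/8 = 1.7321 × 542 / 8 = 117 pm.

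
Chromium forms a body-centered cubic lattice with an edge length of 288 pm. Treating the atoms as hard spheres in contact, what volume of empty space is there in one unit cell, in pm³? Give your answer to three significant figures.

7.64 × 10^6 pm³

In a BCC lattice atoms touch along the body diagonal, so √3·a = 4r, so r = 0.4330a = 124.7 pm.
V_cell = a³ = 2.389 × 10^7 pm³; V_atoms = 2 × (4/3)πr³ = 1.625 × 10^7 pm³.
Empty space = 2.389 × 10^7 − 1.625 × 10^7 = 7.64 × 10^6 pm³.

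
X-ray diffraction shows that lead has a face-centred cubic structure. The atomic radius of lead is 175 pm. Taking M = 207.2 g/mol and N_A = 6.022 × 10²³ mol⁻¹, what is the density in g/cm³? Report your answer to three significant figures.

11.3 g/cm³

In an FCC lattice, atoms touch along the face diagonal, so √2·a = 4r, giving a = 495.0 pm = 4.950 × 10^-8 cm.
With Z = 4, ρ = Z·M/(N_A·a³) = 4 × 207.2 / (6.022 × 10²³ × 1.213 × 10^-22) = 11.35 g/cm³.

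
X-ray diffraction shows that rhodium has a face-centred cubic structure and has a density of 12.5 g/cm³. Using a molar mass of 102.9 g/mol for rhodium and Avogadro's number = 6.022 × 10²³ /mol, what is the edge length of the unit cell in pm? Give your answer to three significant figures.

380 pm

With Z = 4 atoms per FCC cell, a³ = Z·M/(N_A·ρ) = 4 × 102.9 / (6.022 × 10²³ × 12.50 g/cm³) = 5.468 × 10^-23 cm³.
a = (5.468 × 10^-23)^(1/3) = 3.796 × 10^-8 cm = 380 pm.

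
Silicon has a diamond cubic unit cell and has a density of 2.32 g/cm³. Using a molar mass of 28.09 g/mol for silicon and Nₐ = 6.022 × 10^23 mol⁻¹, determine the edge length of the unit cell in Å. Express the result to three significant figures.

5.44 Å

With Z = 8 atoms per diamond cubic cell, a³ = Z·M/(N_A·ρ) = 8 × 28.09 / (6.022 × 10²³ × 2.320 g/cm³) = 1.608 × 10^-22 cm³.
a = (1.608 × 10^-22)^(1/3) = 5.438 × 10^-8 cm = 5.44 Å.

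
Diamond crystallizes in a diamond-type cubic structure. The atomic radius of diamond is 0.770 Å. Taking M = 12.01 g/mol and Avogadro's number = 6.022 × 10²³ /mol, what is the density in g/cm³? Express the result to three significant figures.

3.55 g/cm³

In a diamond cubic lattice, nearest neighbors lie along the body diagonal with √3·a = 8r, giving a = 3.556 Å = 3.556 × 10^-8 cm.
With Z = 8, ρ = Z·M/(N_A·a³) = 8 × 12.01 / (6.022 × 10²³ × 4.498 × 10^-23) = 3.547 g/cm³.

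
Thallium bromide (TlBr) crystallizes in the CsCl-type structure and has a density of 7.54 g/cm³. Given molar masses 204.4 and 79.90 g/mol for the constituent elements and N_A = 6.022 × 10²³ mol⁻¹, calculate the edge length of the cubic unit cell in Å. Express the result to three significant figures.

3.97 Å

M(TlBr) = 284.3 g/mol; Z = 1 formula unit per cell.
a³ = Z·M/(N_A·ρ) = 1 × 284.3 / (6.022 × 10²³ × 7.54) = 6.261 × 10^-23 cm³, so a = 3.971 × 10^-8 cm = 3.97 Å.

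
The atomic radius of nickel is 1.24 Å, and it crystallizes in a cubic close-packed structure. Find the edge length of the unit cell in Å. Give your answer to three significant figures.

3.51 Å

In an FCC lattice, atoms touch along the face diagonal, so √2·a = 4r.
a = 4r/√2 = 4 × 1.24 / 1.4142 = 3.51 Å.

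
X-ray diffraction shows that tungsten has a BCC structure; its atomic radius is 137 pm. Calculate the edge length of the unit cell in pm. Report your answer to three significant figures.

316 pm

In a BCC lattice, atoms touch along the body diagonal, so √3·a = 4r.
a = 4r/√3 = 4 × 137 / 1.7321 = 316 pm.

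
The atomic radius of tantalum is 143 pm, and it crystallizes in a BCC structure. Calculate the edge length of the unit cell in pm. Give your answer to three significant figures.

330 pm

In a BCC lattice, atoms touch along the body diagonal, so √3·a = 4r.
a = 4r/√3 = 4 × 143 / 1.7321 = 330 pm.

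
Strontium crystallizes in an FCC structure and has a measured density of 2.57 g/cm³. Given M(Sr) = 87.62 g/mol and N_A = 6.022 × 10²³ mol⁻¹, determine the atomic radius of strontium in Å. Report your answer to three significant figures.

2.16 Å

For an FCC cell (Z = 4), a³ = Z·M/(N_A·ρ) = 4 × 87.62 / (6.022 × 10²³ × 2.570) = 2.265 × 10^-22 cm³, so a = 6.095 × 10^-8 cm = 6.095 Å.
Atoms touch along the face diagonal, so √2·a = 4r, so r = 0.3536 × a = 2.16 Å.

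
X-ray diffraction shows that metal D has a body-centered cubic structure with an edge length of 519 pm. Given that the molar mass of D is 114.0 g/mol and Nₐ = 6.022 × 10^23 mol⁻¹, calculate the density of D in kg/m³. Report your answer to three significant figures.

2710 kg/m³

A BCC unit cell contains Z = 2 atoms.
Cell volume: a³ = (519 pm)³ = (5.190 × 10^-8 cm)³ = 1.398 × 10^-22 cm³.
ρ = Z·M/(N_A·a³) = 2 × 114.0 / (6.022 × 10²³ × 1.398 × 10^-22) = 2.708 g/cm³ = 2710 kg/m³.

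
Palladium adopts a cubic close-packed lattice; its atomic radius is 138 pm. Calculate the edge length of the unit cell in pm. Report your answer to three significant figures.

In an FCC lattice, atoms touch along the face diagonal, so √2·a = 4r.
a = 4r/√2 = 4 × 138 / 1.4142 = 390 pm.

390 pm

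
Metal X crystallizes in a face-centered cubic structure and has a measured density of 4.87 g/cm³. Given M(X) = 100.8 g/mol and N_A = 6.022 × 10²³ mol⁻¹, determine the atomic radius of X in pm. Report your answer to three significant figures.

For an FCC cell (Z = 4), a³ = Z·M/(N_A·ρ) = 4 × 100.8 / (6.022 × 10²³ × 4.870) = 1.375 × 10^-22 cm³, so a = 5.161 × 10^-8 cm = 516.1 pm.
Atoms touch along the face diagonal, so √2·a = 4r, so r = 0.3536 × a = 182 pm.

182 pm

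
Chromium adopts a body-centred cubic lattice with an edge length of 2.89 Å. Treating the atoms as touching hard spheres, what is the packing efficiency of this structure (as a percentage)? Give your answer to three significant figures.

In a BCC lattice atoms touch along the body diagonal, so √3·a = 4r, so r = 0.4330a = 1.251 Å.
Packing fraction = Z·(4/3)πr³ / a³ = 2 × (4/3)π × (1.251)³ / (2.89)³ = 0.6802 = 68.0%.

68.0%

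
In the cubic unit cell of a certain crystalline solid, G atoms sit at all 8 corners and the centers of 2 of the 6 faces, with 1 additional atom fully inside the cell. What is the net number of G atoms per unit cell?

3

Corner atoms are shared by 8 cells (1/8 each), face atoms by 2 (1/2 each), interior atoms are unshared.
Net atoms = 8 × 1/8 + 2 × 1/2 + 1 = 1 + 1 + 1 = 3.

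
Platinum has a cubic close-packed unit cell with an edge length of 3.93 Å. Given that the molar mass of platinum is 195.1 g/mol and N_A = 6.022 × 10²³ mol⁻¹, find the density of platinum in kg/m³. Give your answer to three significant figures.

An FCC unit cell contains Z = 4 atoms.
Cell volume: a³ = (3.93 Å)³ = (3.930 × 10^-8 cm)³ = 6.070 × 10^-23 cm³.
ρ = Z·M/(N_A·a³) = 4 × 195.1 / (6.022 × 10²³ × 6.070 × 10^-23) = 21.35 g/cm³ = 21400 kg/m³.

21400 kg/m³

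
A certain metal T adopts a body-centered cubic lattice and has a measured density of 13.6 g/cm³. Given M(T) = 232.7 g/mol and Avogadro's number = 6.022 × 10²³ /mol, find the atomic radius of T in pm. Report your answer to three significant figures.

166 pm

For a BCC cell (Z = 2), a³ = Z·M/(N_A·ρ) = 2 × 232.7 / (6.022 × 10²³ × 13.60) = 5.683 × 10^-23 cm³, so a = 3.845 × 10^-8 cm = 384.5 pm.
Atoms touch along the body diagonal, so √3·a = 4r, so r = 0.4330 × a = 166 pm.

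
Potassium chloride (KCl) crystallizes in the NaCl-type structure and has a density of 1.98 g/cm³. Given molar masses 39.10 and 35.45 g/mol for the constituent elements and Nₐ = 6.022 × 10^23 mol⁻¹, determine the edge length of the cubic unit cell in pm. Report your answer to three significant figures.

630 pm

M(KCl) = 74.55 g/mol; Z = 4 formula units per cell.
a³ = Z·M/(N_A·ρ) = 4 × 74.55 / (6.022 × 10²³ × 1.98) = 2.501 × 10^-22 cm³, so a = 6.300 × 10^-8 cm = 630 pm.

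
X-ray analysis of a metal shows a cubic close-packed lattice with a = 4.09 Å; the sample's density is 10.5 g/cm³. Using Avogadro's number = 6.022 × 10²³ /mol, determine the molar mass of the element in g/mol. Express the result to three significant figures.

108 g/mol

An FCC cell has Z = 4 atoms; a = 4.090 × 10^-8 cm.
M = ρ·N_A·a³/Z = 10.5 × 6.022 × 10²³ × 6.842 × 10^-23 / 4 = 108 g/mol.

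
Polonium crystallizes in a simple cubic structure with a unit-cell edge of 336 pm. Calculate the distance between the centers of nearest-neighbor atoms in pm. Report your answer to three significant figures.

336 pm

In a simple cubic structure, atoms touch along the cell edge, so a = 2r; the nearest-neighbor distance equals 2r = 1.000·a.
d = 1.000 × 336 = 336 pm.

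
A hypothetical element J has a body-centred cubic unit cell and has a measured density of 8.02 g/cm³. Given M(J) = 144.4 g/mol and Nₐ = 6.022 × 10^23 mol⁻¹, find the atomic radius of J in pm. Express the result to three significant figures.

169 pm

For a BCC cell (Z = 2), a³ = Z·M/(N_A·ρ) = 2 × 144.4 / (6.022 × 10²³ × 8.020) = 5.980 × 10^-23 cm³, so a = 3.910 × 10^-8 cm = 391.0 pm.
Atoms touch along the body diagonal, so √3·a = 4r, so r = 0.4330 × a = 169 pm.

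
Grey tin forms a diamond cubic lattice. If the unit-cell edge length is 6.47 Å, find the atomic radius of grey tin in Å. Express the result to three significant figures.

In a diamond cubic lattice, nearest neighbors lie along the body diagonal with √3·a = 8r.
r = √3·a/8 = 1.7321 × 6.47 / 8 = 1.40 Å.

1.40 Å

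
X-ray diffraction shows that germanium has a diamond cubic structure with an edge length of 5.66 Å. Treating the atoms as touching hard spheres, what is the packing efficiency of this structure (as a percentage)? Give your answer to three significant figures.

34.0%

In a diamond cubic lattice nearest neighbors lie along the body diagonal with √3·a = 8r, so r = 0.2165a = 1.225 Å.
Packing fraction = Z·(4/3)πr³ / a³ = 8 × (4/3)π × (1.225)³ / (5.66)³ = 0.3401 = 34.0%.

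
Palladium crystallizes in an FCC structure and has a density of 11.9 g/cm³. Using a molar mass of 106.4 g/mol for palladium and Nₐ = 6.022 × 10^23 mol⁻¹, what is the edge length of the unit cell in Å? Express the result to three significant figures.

With Z = 4 atoms per FCC cell, a³ = Z·M/(N_A·ρ) = 4 × 106.4 / (6.022 × 10²³ × 11.90 g/cm³) = 5.939 × 10^-23 cm³.
a = (5.939 × 10^-23)^(1/3) = 3.902 × 10^-8 cm = 3.90 Å.

3.90 Å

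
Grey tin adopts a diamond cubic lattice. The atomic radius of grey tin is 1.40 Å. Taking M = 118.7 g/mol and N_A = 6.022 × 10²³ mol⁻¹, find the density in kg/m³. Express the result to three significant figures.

In a diamond cubic lattice, nearest neighbors lie along the body diagonal with √3·a = 8r, giving a = 6.466 Å = 6.466 × 10^-8 cm.
With Z = 8, ρ = Z·M/(N_A·a³) = 8 × 118.7 / (6.022 × 10²³ × 2.704 × 10^-22) = 5.832 g/cm³ = 5830 kg/m³.

5830 kg/m³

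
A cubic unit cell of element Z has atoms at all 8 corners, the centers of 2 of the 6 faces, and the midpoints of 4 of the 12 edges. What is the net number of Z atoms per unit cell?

Corner atoms are shared by 8 cells (1/8 each), face atoms by 2 (1/2 each), edge atoms by 4 (1/4 each).
Net atoms = 8 × 1/8 + 2 × 1/2 + 4 × 1/4 = 1 + 1 + 1 = 3.

3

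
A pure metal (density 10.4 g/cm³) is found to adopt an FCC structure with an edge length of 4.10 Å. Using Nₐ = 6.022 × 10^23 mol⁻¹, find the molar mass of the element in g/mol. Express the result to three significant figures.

An FCC cell has Z = 4 atoms; a = 4.100 × 10^-8 cm.
M = ρ·N_A·a³/Z = 10.4 × 6.022 × 10²³ × 6.892 × 10^-23 / 4 = 108 g/mol.

108 g/mol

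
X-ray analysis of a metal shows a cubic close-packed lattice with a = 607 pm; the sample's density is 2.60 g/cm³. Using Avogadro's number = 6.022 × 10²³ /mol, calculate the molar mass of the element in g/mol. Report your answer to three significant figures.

An FCC cell has Z = 4 atoms; a = 6.070 × 10^-8 cm.
M = ρ·N_A·a³/Z = 2.60 × 6.022 × 10²³ × 2.236 × 10^-22 / 4 = 87.5 g/mol.

87.5 g/mol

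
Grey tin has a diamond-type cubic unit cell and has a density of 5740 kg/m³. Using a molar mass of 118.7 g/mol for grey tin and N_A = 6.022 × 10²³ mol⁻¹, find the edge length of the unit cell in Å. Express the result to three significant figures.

6.50 Å

With Z = 8 atoms per diamond cubic cell, a³ = Z·M/(N_A·ρ) = 8 × 118.7 / (6.022 × 10²³ × 5.740 g/cm³) = 2.747 × 10^-22 cm³.
a = (2.747 × 10^-22)^(1/3) = 6.501 × 10^-8 cm = 6.50 Å.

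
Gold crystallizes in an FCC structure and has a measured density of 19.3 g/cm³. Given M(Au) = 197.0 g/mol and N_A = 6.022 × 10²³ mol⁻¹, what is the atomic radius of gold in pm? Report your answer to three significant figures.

For an FCC cell (Z = 4), a³ = Z·M/(N_A·ρ) = 4 × 197.0 / (6.022 × 10²³ × 19.30) = 6.780 × 10^-23 cm³, so a = 4.078 × 10^-8 cm = 407.8 pm.
Atoms touch along the face diagonal, so √2·a = 4r, so r = 0.3536 × a = 144 pm.

144 pm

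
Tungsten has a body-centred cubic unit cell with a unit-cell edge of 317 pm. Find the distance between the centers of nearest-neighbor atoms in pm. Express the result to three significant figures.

275 pm

In a BCC structure, atoms touch along the body diagonal, so √3·a = 4r; the nearest-neighbor distance equals 2r = 0.8660·a.
d = 0.8660 × 317 = 275 pm.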